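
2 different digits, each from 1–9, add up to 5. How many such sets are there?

2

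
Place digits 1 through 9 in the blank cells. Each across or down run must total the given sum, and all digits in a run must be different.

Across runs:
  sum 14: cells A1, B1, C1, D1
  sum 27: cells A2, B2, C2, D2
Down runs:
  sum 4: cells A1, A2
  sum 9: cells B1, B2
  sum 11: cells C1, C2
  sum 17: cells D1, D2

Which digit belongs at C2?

4 in 2 cells must be {1,3}; 17 in 2 cells must be {8,9}.
Only 8 fits D1 under both its across sum 14 and down sum 17.
The 27 across and the 4 down share only 3, so A2 = 3.
D2 = 17 − 8 = 9 completes the 17 down.
A1 = 4 − 3 = 1 completes the 4 down.
No cell is forced outright now. B2 can only be 7 or 8 (the digits allowed by both its 27 across and its 9 down). If B2 = 8: then B1 would have to be in {2,3} for the 14 across but in {1} for the 9 down — contradiction. So B2 = 7.
B1 = 9 − 7 = 2 completes the 9 down.
C1 = 14 − 11 = 3 completes the 14 across.
C2 = 27 − 19 = 8 completes the 27 across.

8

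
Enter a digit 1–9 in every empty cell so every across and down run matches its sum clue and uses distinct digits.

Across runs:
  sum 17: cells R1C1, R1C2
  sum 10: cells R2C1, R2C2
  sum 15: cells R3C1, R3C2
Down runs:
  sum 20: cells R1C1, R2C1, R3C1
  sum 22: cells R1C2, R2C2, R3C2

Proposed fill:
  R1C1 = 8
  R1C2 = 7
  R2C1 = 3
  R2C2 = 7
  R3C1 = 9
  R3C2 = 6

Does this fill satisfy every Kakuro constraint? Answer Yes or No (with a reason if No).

No — the down run R1C2–R3C2 sums to 20, not 22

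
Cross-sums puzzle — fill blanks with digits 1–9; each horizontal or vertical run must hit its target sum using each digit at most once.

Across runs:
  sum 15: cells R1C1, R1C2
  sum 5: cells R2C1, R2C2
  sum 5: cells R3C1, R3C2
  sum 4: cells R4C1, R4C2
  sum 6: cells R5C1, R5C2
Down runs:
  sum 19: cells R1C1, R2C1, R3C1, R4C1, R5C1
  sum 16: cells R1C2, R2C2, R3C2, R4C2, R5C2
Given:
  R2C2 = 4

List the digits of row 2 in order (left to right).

4 in 2 cells must be {1,3}; 16 in 5 cells must be {1,2,3,4,6}.
Given what's placed, R1C2 must be 6 to fit the 15 across and 16 down.
R2C1 = 5 − 4 = 1 completes the 5 across.

1, 4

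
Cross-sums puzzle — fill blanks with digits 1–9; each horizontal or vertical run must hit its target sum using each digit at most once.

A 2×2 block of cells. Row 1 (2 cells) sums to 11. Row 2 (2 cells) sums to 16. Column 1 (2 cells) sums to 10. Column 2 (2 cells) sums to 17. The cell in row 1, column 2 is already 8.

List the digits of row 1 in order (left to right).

3, 8

16 in 2 cells must be {7,9}; 17 in 2 cells must be {8,9}.
(1,1) = 11 − 8 = 3 completes the 11 across.
(2,1) = 10 − 3 = 7 completes the 10 down.
(2,2) = 16 − 7 = 9 completes the 16 across.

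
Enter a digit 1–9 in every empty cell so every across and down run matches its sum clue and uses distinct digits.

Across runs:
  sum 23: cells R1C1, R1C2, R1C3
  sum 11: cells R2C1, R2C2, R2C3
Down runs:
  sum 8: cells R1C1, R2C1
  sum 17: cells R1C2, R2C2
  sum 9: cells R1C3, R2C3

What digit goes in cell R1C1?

23 in 3 cells must be {6,8,9}; 17 in 2 cells must be {8,9}.
The 23 across and the 8 down share only 6, so R1C1 = 6.
Given what's placed, R1C3 must be 8 to fit the 23 across and 9 down.
R2C1 = 8 − 6 = 2 completes the 8 down.
R2C2 = 8: the only remaining digit allowed by both the 11 across and the 17 down.
R2C3 = 11 − 10 = 1 completes the 11 across.
R1C2 = 23 − 14 = 9 completes the 23 across.

6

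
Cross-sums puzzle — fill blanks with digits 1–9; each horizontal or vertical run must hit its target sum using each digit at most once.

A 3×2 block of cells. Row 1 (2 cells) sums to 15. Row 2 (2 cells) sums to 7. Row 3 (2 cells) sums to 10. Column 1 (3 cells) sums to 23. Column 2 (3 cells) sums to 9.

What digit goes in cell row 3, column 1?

8

23 in 3 cells must be {6,8,9}.
The 15 across and the 9 down share only 6, so (1,2) = 6.
The 7 across and the 23 down share only 6, so (2,1) = 6.
(2,2) = 7 − 6 = 1 completes the 7 across.
(3,2) = 9 − 7 = 2 completes the 9 down.
(1,1) = 15 − 6 = 9 completes the 15 across.
(3,1) = 10 − 2 = 8 completes the 10 across.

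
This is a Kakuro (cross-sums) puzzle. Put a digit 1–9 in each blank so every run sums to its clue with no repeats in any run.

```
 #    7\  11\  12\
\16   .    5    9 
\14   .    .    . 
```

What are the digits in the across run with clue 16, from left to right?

2 5 9

R1C1 = 16 − 14 = 2 completes the 16 across.
R2C1 = 7 − 2 = 5 completes the 7 down.
R2C2 = 11 − 5 = 6 completes the 11 down.
R2C3 = 14 − 11 = 3 completes the 14 across.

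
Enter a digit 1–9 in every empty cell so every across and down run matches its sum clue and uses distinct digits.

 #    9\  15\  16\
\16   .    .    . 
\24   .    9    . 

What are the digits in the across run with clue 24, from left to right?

8, 9, 7

24 in 3 cells must be {7,8,9}; 16 in 2 cells must be {7,9}.
R1C2 = 15 − 9 = 6 completes the 15 down.
R2C3 = 7: the only remaining digit allowed by both the 24 across and the 16 down.
R1C3 = 16 − 7 = 9 completes the 16 down.
R2C1 = 24 − 16 = 8 completes the 24 across.
R1C1 = 16 − 15 = 1 completes the 16 across.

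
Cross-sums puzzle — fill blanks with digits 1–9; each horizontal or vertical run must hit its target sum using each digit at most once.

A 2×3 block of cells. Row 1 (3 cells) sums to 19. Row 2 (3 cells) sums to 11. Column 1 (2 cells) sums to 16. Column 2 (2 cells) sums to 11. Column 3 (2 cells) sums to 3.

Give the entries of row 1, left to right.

9 8 2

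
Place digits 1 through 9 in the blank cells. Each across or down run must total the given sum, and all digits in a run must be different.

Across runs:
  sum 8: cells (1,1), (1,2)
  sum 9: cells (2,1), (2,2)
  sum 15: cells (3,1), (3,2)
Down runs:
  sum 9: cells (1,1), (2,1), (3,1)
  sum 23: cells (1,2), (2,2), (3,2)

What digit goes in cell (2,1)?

1

23 in 3 cells must be {6,8,9}.
The 8 across and the 23 down share only 6, so (1,2) = 6.
Given what's placed, (2,2) must be 8 to fit the 9 across and 23 down.
(3,1) = 6: only digit in both the 15-across and 9-down candidate sets.
(3,2) = 15 − 6 = 9 completes the 15 across.
(1,1) = 8 − 6 = 2 completes the 8 across.
(2,1) = 9 − 8 = 1 completes the 9 across.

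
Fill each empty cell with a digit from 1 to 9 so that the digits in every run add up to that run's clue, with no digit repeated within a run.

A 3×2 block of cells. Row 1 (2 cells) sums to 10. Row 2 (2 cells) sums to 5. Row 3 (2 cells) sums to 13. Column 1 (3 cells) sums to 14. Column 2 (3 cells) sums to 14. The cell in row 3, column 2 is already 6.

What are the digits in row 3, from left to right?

7, 6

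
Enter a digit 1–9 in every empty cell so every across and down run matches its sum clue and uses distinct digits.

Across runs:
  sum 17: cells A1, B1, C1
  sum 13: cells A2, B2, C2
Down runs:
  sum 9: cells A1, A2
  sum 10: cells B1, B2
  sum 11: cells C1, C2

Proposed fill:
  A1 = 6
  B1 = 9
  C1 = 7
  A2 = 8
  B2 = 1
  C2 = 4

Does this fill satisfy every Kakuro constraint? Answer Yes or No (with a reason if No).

No — the down run A1–A2 sums to 14, not 9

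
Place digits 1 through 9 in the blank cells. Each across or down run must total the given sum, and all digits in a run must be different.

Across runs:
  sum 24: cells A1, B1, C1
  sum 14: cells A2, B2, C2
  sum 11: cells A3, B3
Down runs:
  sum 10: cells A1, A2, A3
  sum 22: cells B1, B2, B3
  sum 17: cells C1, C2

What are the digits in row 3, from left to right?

2 9

24 in 3 cells must be {7,8,9}; 17 in 2 cells must be {8,9}.
Only 7 fits A1 under both its across sum 24 and down sum 10.
Given what's placed, A3 must be 2 to fit the 11 across and 10 down.
B3 = 11 − 2 = 9 completes the 11 across.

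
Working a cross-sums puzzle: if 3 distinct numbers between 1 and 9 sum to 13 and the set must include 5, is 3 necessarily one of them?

Counterexample: {1,5,7} sums to 13 under that restriction without using 3.

No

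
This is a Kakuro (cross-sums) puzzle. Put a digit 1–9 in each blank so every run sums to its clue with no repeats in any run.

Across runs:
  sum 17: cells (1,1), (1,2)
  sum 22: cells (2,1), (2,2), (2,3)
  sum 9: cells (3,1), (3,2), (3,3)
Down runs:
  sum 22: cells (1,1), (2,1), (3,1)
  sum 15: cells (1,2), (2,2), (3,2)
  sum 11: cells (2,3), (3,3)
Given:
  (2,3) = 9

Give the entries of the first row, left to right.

17 in 2 cells must be {8,9}.
(3,3) = 11 − 9 = 2 completes the 11 down.
(3,1) = 6: the only remaining digit allowed by both the 9 across and the 22 down.
(3,2) = 9 − 8 = 1 completes the 9 across.
Given what's placed, (1,1) must be 9 to fit the 17 across and 22 down.
(1,2) = 17 − 9 = 8 completes the 17 across.
(2,1) = 22 − 15 = 7 completes the 22 down.
(2,2) = 22 − 16 = 6 completes the 22 across.

9 8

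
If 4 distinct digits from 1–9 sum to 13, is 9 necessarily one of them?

No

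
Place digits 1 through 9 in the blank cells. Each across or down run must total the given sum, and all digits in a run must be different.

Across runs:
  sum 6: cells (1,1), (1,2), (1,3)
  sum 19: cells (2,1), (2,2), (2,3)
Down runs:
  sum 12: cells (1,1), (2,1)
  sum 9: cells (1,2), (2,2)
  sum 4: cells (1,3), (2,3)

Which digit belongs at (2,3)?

3

6 in 3 cells must be {1,2,3}; 4 in 2 cells must be {1,3}.
The 6 across and the 12 down share only 3, so (1,1) = 3.
Given what's placed, (1,3) must be 1 to fit the 6 across and 4 down.
(2,1) = 12 − 3 = 9 completes the 12 down.
(2,3) = 4 − 1 = 3 completes the 4 down.
(1,2) = 6 − 4 = 2 completes the 6 across.
(2,2) = 19 − 12 = 7 completes the 19 across.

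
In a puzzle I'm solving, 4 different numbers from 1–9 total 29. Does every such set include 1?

The only way to make 29 from 4 distinct digits is {5,7,8,9}, which does not contain 1.

No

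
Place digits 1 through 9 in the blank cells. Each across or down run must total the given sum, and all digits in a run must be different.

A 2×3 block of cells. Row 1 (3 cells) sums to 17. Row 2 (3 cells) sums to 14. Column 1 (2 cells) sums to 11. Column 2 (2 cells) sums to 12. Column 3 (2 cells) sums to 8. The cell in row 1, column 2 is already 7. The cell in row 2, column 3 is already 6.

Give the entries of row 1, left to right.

(1,3) = 8 − 6 = 2 completes the 8 down.
(2,2) = 12 − 7 = 5 completes the 12 down.
(1,1) = 17 − 9 = 8 completes the 17 across.
(2,1) = 14 − 11 = 3 completes the 14 across.

8, 7, 2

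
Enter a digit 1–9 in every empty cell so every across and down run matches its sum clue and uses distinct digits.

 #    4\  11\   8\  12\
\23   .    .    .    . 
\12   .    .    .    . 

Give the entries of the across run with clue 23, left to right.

3 5 6 9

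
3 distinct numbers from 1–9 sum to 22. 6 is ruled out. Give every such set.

3 distinct digits from 1–9 sum between 6 and 24.
Dropping sets that contain 6.
Only one set works: {5,8,9}.

{5,8,9}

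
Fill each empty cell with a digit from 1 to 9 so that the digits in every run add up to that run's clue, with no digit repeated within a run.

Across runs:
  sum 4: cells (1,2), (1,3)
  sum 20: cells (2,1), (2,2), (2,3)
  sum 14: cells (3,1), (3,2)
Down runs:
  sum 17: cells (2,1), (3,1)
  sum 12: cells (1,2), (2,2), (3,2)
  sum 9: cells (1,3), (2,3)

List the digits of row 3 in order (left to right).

4 in 2 cells must be {1,3}; 17 in 2 cells must be {8,9}.
Nothing is forced directly, so branch on (1,2), whose candidates are 1 or 3. If (1,2) = 3: that forces (1,3) = 1, (2,3) = 8, (2,1) = 9, after which (2,2) would have to be in {3} for the 20 across but in {1,2,4,5,7,8} for the 12 down — contradiction. So (1,2) = 1.
(1,3) = 4 − 1 = 3 completes the 4 across.
(2,3) = 9 − 3 = 6 completes the 9 down.
(2,1) = 9: the only remaining digit allowed by both the 20 across and the 17 down.
(2,2) = 20 − 15 = 5 completes the 20 across.
(3,1) = 17 − 9 = 8 completes the 17 down.
(3,2) = 14 − 8 = 6 completes the 14 across.

8 6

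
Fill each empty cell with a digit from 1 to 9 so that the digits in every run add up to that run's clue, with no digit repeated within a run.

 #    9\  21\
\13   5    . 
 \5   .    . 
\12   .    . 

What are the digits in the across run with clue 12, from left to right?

3, 9

R1C2 = 13 − 5 = 8 completes the 13 across.
Given what's placed, R2C2 must be 4 to fit the 5 across and 21 down.
Given what's placed, R3C1 must be 3 to fit the 12 across and 9 down.
R3C2 = 12 − 3 = 9 completes the 12 across.
R2C1 = 5 − 4 = 1 completes the 5 across.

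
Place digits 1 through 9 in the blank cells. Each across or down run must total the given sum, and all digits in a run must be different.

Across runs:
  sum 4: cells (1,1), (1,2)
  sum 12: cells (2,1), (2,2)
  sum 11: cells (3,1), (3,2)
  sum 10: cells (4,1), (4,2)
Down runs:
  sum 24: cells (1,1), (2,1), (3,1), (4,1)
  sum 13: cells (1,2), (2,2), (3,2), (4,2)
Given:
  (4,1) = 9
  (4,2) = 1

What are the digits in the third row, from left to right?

4 in 2 cells must be {1,3}.
Given what's placed, (1,2) must be 3 to fit the 4 across and 13 down.
(1,1) = 4 − 3 = 1 completes the 4 across.
(2,1) = 8: the only remaining digit allowed by both the 12 across and the 24 down.
(2,2) = 12 − 8 = 4 completes the 12 across.
(3,1) = 24 − 18 = 6 completes the 24 down.
(3,2) = 11 − 6 = 5 completes the 11 across.

6 5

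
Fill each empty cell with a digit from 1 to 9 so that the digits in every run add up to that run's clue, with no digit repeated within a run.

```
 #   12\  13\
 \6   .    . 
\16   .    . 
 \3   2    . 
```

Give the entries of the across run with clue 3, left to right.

2, 1

16 in 2 cells must be {7,9}; 3 in 2 cells must be {1,2}.
R3C2 = 3 − 2 = 1 completes the 3 across.
Nothing is forced directly, so branch on R1C1, whose candidates are 1 or 4. If R1C1 = 4: then R1C2 would have to be in {2} for the 6 across but in {3,4,5,7,8,9} for the 13 down — contradiction. So R1C1 = 1.
R1C2 = 6 − 1 = 5 completes the 6 across.
R2C1 = 12 − 3 = 9 completes the 12 down.
R2C2 = 16 − 9 = 7 completes the 16 across.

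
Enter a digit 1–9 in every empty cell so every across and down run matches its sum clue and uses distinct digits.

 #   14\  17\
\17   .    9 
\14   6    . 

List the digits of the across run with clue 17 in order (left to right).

17 in 2 cells must be {8,9}.
R1C1 = 17 − 9 = 8 completes the 17 across.
R2C2 = 14 − 6 = 8 completes the 14 across.

8, 9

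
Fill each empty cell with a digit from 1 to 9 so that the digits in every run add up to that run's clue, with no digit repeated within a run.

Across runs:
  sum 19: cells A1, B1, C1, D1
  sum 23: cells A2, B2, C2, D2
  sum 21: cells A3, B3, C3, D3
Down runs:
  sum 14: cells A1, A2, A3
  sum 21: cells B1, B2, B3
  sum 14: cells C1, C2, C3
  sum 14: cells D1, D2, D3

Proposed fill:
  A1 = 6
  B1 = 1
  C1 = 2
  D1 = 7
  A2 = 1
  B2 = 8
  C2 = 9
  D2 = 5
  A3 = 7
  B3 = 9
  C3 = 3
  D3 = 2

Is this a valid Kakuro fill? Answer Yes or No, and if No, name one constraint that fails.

No — the down run B1–B3 sums to 18, not 21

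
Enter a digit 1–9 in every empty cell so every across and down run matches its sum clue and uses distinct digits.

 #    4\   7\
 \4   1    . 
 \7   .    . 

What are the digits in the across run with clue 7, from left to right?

4 in 2 cells must be {1,3}.
R1C2 = 4 − 1 = 3 completes the 4 across.
R2C1 = 4 − 1 = 3 completes the 4 down.
R2C2 = 7 − 3 = 4 completes the 7 across.

3 4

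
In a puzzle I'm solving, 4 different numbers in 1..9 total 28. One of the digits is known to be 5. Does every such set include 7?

No

The only way to make 28 from 4 distinct digits under that restriction is {5,6,8,9}, which does not contain 7.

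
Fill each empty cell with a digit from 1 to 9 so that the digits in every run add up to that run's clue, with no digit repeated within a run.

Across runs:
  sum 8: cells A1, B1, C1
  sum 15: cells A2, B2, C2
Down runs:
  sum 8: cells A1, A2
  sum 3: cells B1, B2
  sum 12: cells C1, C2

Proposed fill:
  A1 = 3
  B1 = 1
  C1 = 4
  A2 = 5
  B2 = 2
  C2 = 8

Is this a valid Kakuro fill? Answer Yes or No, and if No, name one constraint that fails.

Yes

Across: 3+1+4=8; 5+2+8=15. Down: 3+5=8; 1+2=3; 4+8=12. No digit repeats within any run.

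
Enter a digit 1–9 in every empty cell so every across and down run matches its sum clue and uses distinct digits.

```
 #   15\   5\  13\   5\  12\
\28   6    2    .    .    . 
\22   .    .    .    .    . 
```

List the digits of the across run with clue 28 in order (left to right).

6 2 9 4 7

R2C1 = 15 − 6 = 9 completes the 15 down.
R2C2 = 5 − 2 = 3 completes the 5 down.
No cell is forced outright now. R1C4 can only be 3 or 4 (the digits allowed by both its 28 across and its 5 down). If R1C4 = 3: that forces R2C4 = 2, R2C5 = 7, after which R1C5 would have to be in {8,9} for the 28 across but in {5} for the 12 down — contradiction. So R1C4 = 4.
R2C4 = 5 − 4 = 1 completes the 5 down.
Nothing is forced directly, so branch on R1C3, whose candidates are 7 or 9. If R1C3 = 7: that forces R1C5 = 9, after which R2C3 would have to be in {2,4,5,7} for the 22 across but in {6} for the 13 down — contradiction. So R1C3 = 9.
R1C5 = 28 − 21 = 7 completes the 28 across.
R2C3 = 13 − 9 = 4 completes the 13 down.
R2C5 = 22 − 17 = 5 completes the 22 across.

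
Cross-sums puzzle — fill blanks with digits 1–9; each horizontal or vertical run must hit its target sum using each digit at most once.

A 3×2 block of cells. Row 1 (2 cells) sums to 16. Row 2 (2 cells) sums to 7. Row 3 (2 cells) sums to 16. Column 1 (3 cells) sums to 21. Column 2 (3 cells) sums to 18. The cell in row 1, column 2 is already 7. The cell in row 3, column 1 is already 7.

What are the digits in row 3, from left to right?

16 in 2 cells must be {7,9}.
(1,1) = 16 − 7 = 9 completes the 16 across.
(2,1) = 21 − 16 = 5 completes the 21 down.
(2,2) = 7 − 5 = 2 completes the 7 across.
(3,2) = 16 − 7 = 9 completes the 16 across.

7 9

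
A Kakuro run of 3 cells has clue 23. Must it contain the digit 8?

Yes

The only way to make 23 from 3 distinct digits is {6,8,9}, which contains 8.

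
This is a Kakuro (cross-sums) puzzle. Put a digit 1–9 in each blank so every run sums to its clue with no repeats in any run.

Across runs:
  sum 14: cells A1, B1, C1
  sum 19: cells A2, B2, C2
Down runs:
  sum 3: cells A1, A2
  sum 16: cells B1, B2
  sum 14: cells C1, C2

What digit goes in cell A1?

1

3 in 2 cells must be {1,2}; 16 in 2 cells must be {7,9}.
The 19 across and the 3 down share only 2, so A2 = 2.
Given what's placed, B2 must be 9 to fit the 19 across and 16 down.
C2 = 19 − 11 = 8 completes the 19 across.
A1 = 3 − 2 = 1 completes the 3 down.
B1 = 16 − 9 = 7 completes the 16 down.
C1 = 14 − 8 = 6 completes the 14 across.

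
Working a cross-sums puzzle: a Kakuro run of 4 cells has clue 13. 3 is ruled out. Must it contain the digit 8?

No

The only way to make 13 from 4 distinct digits under that restriction is {1,2,4,6}, which does not contain 8.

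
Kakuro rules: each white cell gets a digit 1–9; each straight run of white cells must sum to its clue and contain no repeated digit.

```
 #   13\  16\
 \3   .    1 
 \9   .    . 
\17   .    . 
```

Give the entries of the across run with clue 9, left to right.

3 in 2 cells must be {1,2}; 17 in 2 cells must be {8,9}.
R1C1 = 3 − 1 = 2 completes the 3 across.
R3C1 = 8: the only remaining digit allowed by both the 17 across and the 13 down.
R3C2 = 17 − 8 = 9 completes the 17 across.
R2C1 = 13 − 10 = 3 completes the 13 down.
R2C2 = 9 − 3 = 6 completes the 9 across.

3 6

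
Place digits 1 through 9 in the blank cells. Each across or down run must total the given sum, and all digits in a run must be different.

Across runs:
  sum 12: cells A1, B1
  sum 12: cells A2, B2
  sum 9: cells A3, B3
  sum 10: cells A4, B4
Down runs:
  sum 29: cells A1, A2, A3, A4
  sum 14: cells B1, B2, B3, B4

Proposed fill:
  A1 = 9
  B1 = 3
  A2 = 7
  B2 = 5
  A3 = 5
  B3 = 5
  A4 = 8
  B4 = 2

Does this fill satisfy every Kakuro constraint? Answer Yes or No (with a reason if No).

No — the across run A3–B3 sums to 10, not 9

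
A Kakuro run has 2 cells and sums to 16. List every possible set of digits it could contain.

{7,9}

2 distinct digits from 1–9 sum between 3 and 17.
Only one set works: {7,9}.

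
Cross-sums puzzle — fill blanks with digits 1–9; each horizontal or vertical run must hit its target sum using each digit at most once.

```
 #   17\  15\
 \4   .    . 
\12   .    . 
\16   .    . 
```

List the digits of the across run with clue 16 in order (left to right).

9 7

4 in 2 cells must be {1,3}; 16 in 2 cells must be {7,9}.
Nothing is forced directly, so branch on R1C1, whose candidates are 1 or 3. If R1C1 = 3: that forces R1C2 = 1, R3C1 = 9, after which R3C2 would have to be in {7} for the 16 across but in {5,6,8,9} for the 15 down — contradiction. So R1C1 = 1.
R1C2 = 4 − 1 = 3 completes the 4 across.
Given what's placed, R3C2 must be 7 to fit the 16 across and 15 down.
R2C2 = 15 − 10 = 5 completes the 15 down.
R3C1 = 16 − 7 = 9 completes the 16 across.
R2C1 = 12 − 5 = 7 completes the 12 across.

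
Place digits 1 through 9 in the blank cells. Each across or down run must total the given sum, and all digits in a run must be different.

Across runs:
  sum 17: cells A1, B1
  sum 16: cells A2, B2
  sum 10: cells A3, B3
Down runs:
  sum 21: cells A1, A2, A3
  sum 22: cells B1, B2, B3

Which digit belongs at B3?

6

17 in 2 cells must be {8,9}; 16 in 2 cells must be {7,9}.
Nothing is forced directly, so branch on A2, whose candidates are 7 or 9. If A2 = 7: that forces B2 = 9, B1 = 8, after which B3 would have to be in {1,2,3,4,6,7,8,9} for the 10 across but in {5} for the 22 down — contradiction. So A2 = 9.
Given what's placed, A1 must be 8 to fit the 17 across and 21 down.
B1 = 17 − 8 = 9 completes the 17 across.
B2 = 16 − 9 = 7 completes the 16 across.
A3 = 21 − 17 = 4 completes the 21 down.
B3 = 10 − 4 = 6 completes the 10 across.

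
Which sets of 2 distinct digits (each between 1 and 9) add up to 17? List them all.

2 distinct digits from 1–9 sum between 3 and 17.
Only one set works: {8,9}.

{8,9}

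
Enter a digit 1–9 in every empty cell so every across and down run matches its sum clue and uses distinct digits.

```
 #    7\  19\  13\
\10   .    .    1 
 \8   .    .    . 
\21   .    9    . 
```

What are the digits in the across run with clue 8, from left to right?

1, 3, 4

7 in 3 cells must be {1,2,4}.
R3C1 = 4: the only remaining digit allowed by both the 21 across and the 7 down.
R3C3 = 21 − 13 = 8 completes the 21 across.
R1C1 = 2: the only remaining digit allowed by both the 10 across and the 7 down.
R1C2 = 10 − 3 = 7 completes the 10 across.
R2C1 = 7 − 6 = 1 completes the 7 down.
R2C2 = 19 − 16 = 3 completes the 19 down.
R2C3 = 8 − 4 = 4 completes the 8 across.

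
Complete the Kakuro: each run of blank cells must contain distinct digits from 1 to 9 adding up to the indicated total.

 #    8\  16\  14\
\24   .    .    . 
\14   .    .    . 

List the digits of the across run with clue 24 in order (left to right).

24 in 3 cells must be {7,8,9}; 16 in 2 cells must be {7,9}.
The 24 across and the 8 down share only 7, so R1C1 = 7.
Given what's placed, R1C2 must be 9 to fit the 24 across and 16 down.
R1C3 = 24 − 16 = 8 completes the 24 across.
R2C1 = 8 − 7 = 1 completes the 8 down.
R2C2 = 16 − 9 = 7 completes the 16 down.
R2C3 = 14 − 8 = 6 completes the 14 across.

7 9 8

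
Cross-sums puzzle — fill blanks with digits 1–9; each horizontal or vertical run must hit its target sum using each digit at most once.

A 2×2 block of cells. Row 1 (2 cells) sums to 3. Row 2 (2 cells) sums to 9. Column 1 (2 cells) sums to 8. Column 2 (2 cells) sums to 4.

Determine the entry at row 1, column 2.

1

3 in 2 cells must be {1,2}; 4 in 2 cells must be {1,3}.
The 3 across and the 4 down share only 1, so (1,2) = 1.
(2,2) = 4 − 1 = 3 completes the 4 down.
(1,1) = 3 − 1 = 2 completes the 3 across.
(2,1) = 9 − 3 = 6 completes the 9 across.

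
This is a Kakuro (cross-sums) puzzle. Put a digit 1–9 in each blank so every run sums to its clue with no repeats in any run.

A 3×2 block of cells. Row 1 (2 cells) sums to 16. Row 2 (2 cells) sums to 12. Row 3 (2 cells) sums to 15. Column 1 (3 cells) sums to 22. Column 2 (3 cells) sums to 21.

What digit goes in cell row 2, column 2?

5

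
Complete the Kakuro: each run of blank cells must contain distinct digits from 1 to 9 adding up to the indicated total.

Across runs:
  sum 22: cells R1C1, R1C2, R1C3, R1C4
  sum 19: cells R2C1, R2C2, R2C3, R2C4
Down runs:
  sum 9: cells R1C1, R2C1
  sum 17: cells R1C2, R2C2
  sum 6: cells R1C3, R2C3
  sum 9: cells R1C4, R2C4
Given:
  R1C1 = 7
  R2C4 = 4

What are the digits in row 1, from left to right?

7 9 1 5

17 in 2 cells must be {8,9}.
R1C4 = 9 − 4 = 5 completes the 9 down.
R2C1 = 9 − 7 = 2 completes the 9 down.
Given what's placed, R2C2 must be 8 to fit the 19 across and 17 down.
R2C3 = 19 − 14 = 5 completes the 19 across.
R1C2 = 17 − 8 = 9 completes the 17 down.
R1C3 = 22 − 21 = 1 completes the 22 across.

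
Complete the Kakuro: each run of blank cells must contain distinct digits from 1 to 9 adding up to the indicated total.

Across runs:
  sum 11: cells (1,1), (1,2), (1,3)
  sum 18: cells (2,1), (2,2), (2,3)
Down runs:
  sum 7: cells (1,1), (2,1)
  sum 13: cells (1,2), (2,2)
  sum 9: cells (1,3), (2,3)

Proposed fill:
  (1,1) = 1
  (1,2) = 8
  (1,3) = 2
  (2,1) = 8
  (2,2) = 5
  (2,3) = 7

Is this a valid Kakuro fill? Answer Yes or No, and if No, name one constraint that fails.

No — the down run (1,1)–(2,1) sums to 9, not 7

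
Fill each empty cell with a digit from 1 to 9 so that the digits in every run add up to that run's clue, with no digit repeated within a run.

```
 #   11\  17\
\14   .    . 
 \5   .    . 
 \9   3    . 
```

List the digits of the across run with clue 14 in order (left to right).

6 8

Given what's placed, R1C1 must be 6 to fit the 14 across and 11 down.
R1C2 = 14 − 6 = 8 completes the 14 across.
R2C1 = 11 − 9 = 2 completes the 11 down.
R2C2 = 5 − 2 = 3 completes the 5 across.
R3C2 = 9 − 3 = 6 completes the 9 across.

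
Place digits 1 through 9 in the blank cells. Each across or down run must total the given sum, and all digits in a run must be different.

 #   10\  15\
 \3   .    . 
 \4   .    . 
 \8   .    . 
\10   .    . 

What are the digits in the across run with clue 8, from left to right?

3 5

3 in 2 cells must be {1,2}; 4 in 2 cells must be {1,3}; 10 in 4 cells must be {1,2,3,4}.
Nothing is forced directly, so branch on R1C1, whose candidates are 1 or 2. If R1C1 = 1: that forces R1C2 = 2, R2C1 = 3, R2C2 = 1, R3C1 = 2, after which R3C2 would have to be in {6} for the 8 across but in {3,4,5,7,8,9} for the 15 down — contradiction. So R1C1 = 2.
R1C2 = 3 − 2 = 1 completes the 3 across.
Given what's placed, R2C2 must be 3 to fit the 4 across and 15 down.
R2C1 = 4 − 3 = 1 completes the 4 across.
R3C1 = 3: the only remaining digit allowed by both the 8 across and the 10 down.
R3C2 = 8 − 3 = 5 completes the 8 across.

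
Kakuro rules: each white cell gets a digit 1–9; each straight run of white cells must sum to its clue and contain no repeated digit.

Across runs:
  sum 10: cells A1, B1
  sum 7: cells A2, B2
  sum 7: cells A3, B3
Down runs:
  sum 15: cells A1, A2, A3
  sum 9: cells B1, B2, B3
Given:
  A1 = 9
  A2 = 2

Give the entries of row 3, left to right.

4 3

B1 = 10 − 9 = 1 completes the 10 across.
B2 = 7 − 2 = 5 completes the 7 across.
A3 = 15 − 11 = 4 completes the 15 down.
B3 = 7 − 4 = 3 completes the 7 across.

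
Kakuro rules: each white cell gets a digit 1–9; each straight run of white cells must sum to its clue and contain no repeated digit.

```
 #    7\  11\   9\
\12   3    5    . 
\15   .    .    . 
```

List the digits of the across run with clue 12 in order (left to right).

3 5 4

R1C3 = 12 − 8 = 4 completes the 12 across.
R2C1 = 7 − 3 = 4 completes the 7 down.
R2C2 = 11 − 5 = 6 completes the 11 down.
R2C3 = 15 − 10 = 5 completes the 15 across.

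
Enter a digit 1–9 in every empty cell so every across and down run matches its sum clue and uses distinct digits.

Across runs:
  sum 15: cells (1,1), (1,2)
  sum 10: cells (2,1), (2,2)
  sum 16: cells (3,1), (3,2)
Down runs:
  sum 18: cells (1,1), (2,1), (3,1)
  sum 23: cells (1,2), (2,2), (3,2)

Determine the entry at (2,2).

16 in 2 cells must be {7,9}; 23 in 3 cells must be {6,8,9}.
The 16 across and the 23 down share only 9, so (3,2) = 9.
(3,1) = 16 − 9 = 7 completes the 16 across.
Nothing is forced directly, so branch on (1,2), whose candidates are 6 or 8. If (1,2) = 8: then (1,1) would have to be in {7} for the 15 across but in {2,3,5,6,8,9} for the 18 down — contradiction. So (1,2) = 6.
(1,1) = 15 − 6 = 9 completes the 15 across.
(2,1) = 18 − 16 = 2 completes the 18 down.
(2,2) = 10 − 2 = 8 completes the 10 across.

8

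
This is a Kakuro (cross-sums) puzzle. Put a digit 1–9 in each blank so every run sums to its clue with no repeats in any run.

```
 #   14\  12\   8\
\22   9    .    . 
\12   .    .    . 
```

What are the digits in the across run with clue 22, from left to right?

R2C1 = 14 − 9 = 5 completes the 14 down.
Nothing is forced directly, so branch on R2C2, whose candidates are 3 or 4. If R2C2 = 3: then R1C2 would have to be in {5,6,7,8} for the 22 across but in {9} for the 12 down — contradiction. So R2C2 = 4.
R1C2 = 12 − 4 = 8 completes the 12 down.
R1C3 = 22 − 17 = 5 completes the 22 across.
R2C3 = 12 − 9 = 3 completes the 12 across.

9 8 5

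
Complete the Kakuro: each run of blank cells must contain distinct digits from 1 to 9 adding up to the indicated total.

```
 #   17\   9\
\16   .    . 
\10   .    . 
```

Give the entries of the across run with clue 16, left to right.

16 in 2 cells must be {7,9}; 17 in 2 cells must be {8,9}.
The 16 across and the 17 down share only 9, so R1C1 = 9.
R1C2 = 16 − 9 = 7 completes the 16 across.
R2C1 = 17 − 9 = 8 completes the 17 down.
R2C2 = 10 − 8 = 2 completes the 10 across.

9, 7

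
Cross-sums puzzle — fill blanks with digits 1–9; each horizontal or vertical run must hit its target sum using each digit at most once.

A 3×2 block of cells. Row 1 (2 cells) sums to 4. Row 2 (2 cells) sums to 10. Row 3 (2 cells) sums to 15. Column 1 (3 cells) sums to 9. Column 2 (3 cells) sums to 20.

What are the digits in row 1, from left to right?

4 in 2 cells must be {1,3}.
The 4 across and the 20 down share only 3, so (1,2) = 3.
The 15 across and the 9 down share only 6, so (3,1) = 6.
(3,2) = 15 − 6 = 9 completes the 15 across.
(1,1) = 4 − 3 = 1 completes the 4 across.
(2,1) = 9 − 7 = 2 completes the 9 down.
(2,2) = 10 − 2 = 8 completes the 10 across.

1, 3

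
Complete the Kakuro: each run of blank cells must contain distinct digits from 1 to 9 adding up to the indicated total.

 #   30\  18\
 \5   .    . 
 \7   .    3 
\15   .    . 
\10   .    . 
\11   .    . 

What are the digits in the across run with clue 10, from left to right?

9 1

R2C1 = 7 − 3 = 4 completes the 7 across.
Nothing is forced directly, so branch on R1C1, whose candidates are 2 or 3. If R1C1 = 2: then R1C2 would have to be in {3} for the 5 across but in {1,2,4,5,7,8} for the 18 down — contradiction. So R1C1 = 3.
R1C2 = 5 − 3 = 2 completes the 5 across.
Nothing is forced directly, so branch on R3C2, whose candidates are 7 or 8. If R3C2 = 8: then R3C1 would have to be in {7} for the 15 across but in {6,8,9} for the 30 down — contradiction. So R3C2 = 7.
R3C1 = 15 − 7 = 8 completes the 15 across.
R4C2 = 1: the only remaining digit allowed by both the 10 across and the 18 down.
R5C2 = 18 − 13 = 5 completes the 18 down.
R4C1 = 10 − 1 = 9 completes the 10 across.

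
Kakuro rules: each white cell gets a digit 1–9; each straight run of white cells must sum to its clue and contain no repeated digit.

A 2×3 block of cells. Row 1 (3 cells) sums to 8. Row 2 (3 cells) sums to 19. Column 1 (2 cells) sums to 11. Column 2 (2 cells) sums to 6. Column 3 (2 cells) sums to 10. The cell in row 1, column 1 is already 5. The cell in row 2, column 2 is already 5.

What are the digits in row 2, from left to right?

6 5 8

(1,2) = 6 − 5 = 1 completes the 6 down.
(1,3) = 8 − 6 = 2 completes the 8 across.
(2,1) = 11 − 5 = 6 completes the 11 down.
(2,3) = 19 − 11 = 8 completes the 19 across.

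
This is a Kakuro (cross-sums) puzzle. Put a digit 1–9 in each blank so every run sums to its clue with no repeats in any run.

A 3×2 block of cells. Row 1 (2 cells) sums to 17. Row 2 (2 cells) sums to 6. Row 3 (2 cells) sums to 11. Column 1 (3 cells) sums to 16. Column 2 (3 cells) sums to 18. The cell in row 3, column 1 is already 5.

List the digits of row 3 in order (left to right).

5 6

17 in 2 cells must be {8,9}.
(3,2) = 11 − 5 = 6 completes the 11 across.
Nothing is forced directly, so branch on (2,1), whose candidates are 2 or 4. If (2,1) = 4: then (1,1) would have to be in {8,9} for the 17 across but in {7} for the 16 down — contradiction. So (2,1) = 2.
(1,1) = 16 − 7 = 9 completes the 16 down.
(1,2) = 17 − 9 = 8 completes the 17 across.
(2,2) = 6 − 2 = 4 completes the 6 across.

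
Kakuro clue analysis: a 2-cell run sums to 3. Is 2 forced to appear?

The only way to make 3 from 2 distinct digits is {1,2}, which contains 2.

Yes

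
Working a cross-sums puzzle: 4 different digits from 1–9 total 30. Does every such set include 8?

The only way to make 30 from 4 distinct digits is {6,7,8,9}, which contains 8.

Yes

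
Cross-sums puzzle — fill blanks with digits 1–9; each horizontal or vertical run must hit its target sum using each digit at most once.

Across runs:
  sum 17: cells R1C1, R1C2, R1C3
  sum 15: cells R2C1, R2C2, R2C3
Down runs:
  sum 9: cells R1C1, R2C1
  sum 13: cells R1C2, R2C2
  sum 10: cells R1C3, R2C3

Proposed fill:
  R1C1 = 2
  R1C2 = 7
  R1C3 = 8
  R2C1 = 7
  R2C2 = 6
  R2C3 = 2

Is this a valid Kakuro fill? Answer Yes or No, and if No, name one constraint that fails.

Across: 2+7+8=17; 7+6+2=15. Down: 2+7=9; 7+6=13; 8+2=10. No digit repeats within any run.

Yes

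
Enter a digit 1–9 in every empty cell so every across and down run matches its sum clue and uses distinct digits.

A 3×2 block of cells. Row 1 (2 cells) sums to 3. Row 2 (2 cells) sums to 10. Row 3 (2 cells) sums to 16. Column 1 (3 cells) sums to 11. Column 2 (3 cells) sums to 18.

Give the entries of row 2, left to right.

3, 7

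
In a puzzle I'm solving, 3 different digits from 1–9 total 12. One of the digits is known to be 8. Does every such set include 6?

The only way to make 12 from 3 distinct digits under that restriction is {1,3,8}, which does not contain 6.

No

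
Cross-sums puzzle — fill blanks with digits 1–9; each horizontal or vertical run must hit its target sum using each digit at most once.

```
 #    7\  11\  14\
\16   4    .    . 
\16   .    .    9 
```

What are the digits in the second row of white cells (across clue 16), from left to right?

3 4 9

R1C3 = 14 − 9 = 5 completes the 14 down.
R2C1 = 7 − 4 = 3 completes the 7 down.
R2C2 = 16 − 12 = 4 completes the 16 across.
R1C2 = 16 − 9 = 7 completes the 16 across.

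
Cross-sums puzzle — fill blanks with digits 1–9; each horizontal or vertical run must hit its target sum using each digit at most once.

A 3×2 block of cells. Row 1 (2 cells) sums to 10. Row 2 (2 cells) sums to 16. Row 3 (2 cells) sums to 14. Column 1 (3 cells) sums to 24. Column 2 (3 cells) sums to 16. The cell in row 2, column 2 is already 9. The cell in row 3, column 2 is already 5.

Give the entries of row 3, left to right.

9, 5

16 in 2 cells must be {7,9}; 24 in 3 cells must be {7,8,9}.
(1,2) = 16 − 14 = 2 completes the 16 down.
(2,1) = 16 − 9 = 7 completes the 16 across.
(3,1) = 14 − 5 = 9 completes the 14 across.
(1,1) = 10 − 2 = 8 completes the 10 across.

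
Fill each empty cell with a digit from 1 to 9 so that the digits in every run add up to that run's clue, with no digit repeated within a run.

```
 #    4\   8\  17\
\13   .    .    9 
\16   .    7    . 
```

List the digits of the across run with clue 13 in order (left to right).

3 1 9

4 in 2 cells must be {1,3}; 17 in 2 cells must be {8,9}.
R1C2 = 8 − 7 = 1 completes the 8 down.
R2C3 = 17 − 9 = 8 completes the 17 down.
R1C1 = 13 − 10 = 3 completes the 13 across.
R2C1 = 16 − 15 = 1 completes the 16 across.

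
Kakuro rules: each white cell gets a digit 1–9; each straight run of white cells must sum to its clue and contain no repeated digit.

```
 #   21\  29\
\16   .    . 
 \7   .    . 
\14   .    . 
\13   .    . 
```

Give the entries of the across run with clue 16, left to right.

16 in 2 cells must be {7,9}; 29 in 4 cells must be {5,7,8,9}.
Only 5 fits R2C2 under both its across sum 7 and down sum 29.
R2C1 = 7 − 5 = 2 completes the 7 across.
Nothing is forced directly, so branch on R1C1, whose candidates are 7 or 9. If R1C1 = 7: that forces R1C2 = 9, R3C2 = 8, R4C2 = 7, after which R3C1 would have to be in {6} for the 14 across but in {3,4,8,9} for the 21 down — contradiction. So R1C1 = 9.
R1C2 = 16 − 9 = 7 completes the 16 across.

9, 7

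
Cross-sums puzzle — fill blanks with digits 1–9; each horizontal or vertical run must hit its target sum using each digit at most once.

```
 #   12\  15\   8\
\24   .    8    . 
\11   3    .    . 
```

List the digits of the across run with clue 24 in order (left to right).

9 8 7

24 in 3 cells must be {7,8,9}.
R1C1 = 12 − 3 = 9 completes the 12 down.
R1C3 = 24 − 17 = 7 completes the 24 across.
R2C2 = 15 − 8 = 7 completes the 15 down.
R2C3 = 11 − 10 = 1 completes the 11 across.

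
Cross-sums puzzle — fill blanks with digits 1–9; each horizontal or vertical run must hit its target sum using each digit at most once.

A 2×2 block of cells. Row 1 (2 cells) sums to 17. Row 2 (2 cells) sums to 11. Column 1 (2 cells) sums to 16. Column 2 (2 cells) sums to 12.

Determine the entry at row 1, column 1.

17 in 2 cells must be {8,9}; 16 in 2 cells must be {7,9}.
The 17 across and the 16 down share only 9, so (1,1) = 9.
(1,2) = 17 − 9 = 8 completes the 17 across.
(2,1) = 16 − 9 = 7 completes the 16 down.
(2,2) = 11 − 7 = 4 completes the 11 across.

9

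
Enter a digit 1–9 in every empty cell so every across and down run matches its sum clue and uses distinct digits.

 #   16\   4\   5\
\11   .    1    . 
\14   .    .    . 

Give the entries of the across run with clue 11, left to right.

7, 1, 3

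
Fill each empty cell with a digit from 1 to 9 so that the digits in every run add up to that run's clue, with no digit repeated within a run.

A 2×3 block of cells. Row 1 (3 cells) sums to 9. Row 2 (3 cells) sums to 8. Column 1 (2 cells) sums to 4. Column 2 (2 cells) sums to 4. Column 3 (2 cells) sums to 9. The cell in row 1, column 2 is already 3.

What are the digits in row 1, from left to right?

1, 3, 5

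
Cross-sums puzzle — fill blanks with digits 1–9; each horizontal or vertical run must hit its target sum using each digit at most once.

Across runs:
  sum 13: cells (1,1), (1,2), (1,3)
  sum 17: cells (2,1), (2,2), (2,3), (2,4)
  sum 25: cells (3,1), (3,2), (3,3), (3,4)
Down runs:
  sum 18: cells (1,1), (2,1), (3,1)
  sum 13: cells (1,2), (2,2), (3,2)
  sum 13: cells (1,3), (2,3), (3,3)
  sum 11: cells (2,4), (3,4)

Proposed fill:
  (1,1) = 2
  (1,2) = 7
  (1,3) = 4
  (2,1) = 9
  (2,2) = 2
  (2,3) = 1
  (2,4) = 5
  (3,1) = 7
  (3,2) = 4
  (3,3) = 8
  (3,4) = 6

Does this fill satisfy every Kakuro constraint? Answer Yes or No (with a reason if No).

Across: 2+7+4=13; 9+2+1+5=17; 7+4+8+6=25. Down: 2+9+7=18; 7+2+4=13; 4+1+8=13; 5+6=11. No digit repeats within any run.

Yes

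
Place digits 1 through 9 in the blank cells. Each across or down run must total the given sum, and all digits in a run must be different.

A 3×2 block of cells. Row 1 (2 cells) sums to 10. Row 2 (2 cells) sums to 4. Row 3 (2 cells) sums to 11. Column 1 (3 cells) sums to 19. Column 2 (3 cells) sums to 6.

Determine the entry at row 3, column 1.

9

4 in 2 cells must be {1,3}; 6 in 3 cells must be {1,2,3}.
The 4 across and the 19 down share only 3, so (2,1) = 3.
(2,2) = 4 − 3 = 1 completes the 4 across.
Nothing is forced directly, so branch on (1,1), whose candidates are 7 or 9. If (1,1) = 9: then (1,2) would have to be in {1} for the 10 across but in {2,3} for the 6 down — contradiction. So (1,1) = 7.
(1,2) = 10 − 7 = 3 completes the 10 across.
(3,1) = 19 − 10 = 9 completes the 19 down.
(3,2) = 11 − 9 = 2 completes the 11 across.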